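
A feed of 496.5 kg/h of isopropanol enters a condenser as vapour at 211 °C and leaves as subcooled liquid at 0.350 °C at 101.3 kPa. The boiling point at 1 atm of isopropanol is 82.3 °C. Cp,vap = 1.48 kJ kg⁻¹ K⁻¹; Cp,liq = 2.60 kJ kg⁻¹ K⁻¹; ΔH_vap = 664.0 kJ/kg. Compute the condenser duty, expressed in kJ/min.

vapour 211→82.3 °C: -190.48 kJ/kg
condensation at 82.3 °C: -664 kJ/kg
liquid 82.3→0.350 °C: -213.07 kJ/kg
Δh = -190.48 + -664 + -213.07 = -1067.5 kJ/kg
Q = ṁ·Δh = 496.5 kg/h × -1067.5 kJ/kg = -530040 kJ/h
|Q| = 147.23 kW = 8833.9 kJ/min

Q_c = 8830 kJ/min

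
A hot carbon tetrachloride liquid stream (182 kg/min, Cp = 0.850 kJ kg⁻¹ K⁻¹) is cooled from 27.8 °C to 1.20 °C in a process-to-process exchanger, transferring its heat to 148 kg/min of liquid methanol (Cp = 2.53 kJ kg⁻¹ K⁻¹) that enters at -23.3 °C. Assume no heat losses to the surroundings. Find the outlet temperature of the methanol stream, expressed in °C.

Heat released by hot stream: Q = 182 × 0.850 × (27.8 − 1.20) = 4115 kJ/min
Energy balance on cold side (adiabatic exchanger): Q = ṁ_c·Cp_c·(T_c,out − T_c,in)
T_c,out = -23.3 + 4115/(148 × 2.53) = -12.31 °C

T_c,out = -12.3 °C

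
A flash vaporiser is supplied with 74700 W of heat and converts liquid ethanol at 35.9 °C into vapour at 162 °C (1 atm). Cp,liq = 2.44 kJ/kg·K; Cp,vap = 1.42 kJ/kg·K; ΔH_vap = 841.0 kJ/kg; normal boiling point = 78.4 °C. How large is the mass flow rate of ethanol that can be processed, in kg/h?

ṁ = 253 kg/h

Δh = 2.44×(78.4−35.9) + 841.0 + 1.42×(162−78.4) = 1063.4 kJ/kg
Q = 74700 W = 74.7 kJ/s = 268920 kJ/h
ṁ = Q/Δh = 268920 / 1063.4 = 252.88 kg/h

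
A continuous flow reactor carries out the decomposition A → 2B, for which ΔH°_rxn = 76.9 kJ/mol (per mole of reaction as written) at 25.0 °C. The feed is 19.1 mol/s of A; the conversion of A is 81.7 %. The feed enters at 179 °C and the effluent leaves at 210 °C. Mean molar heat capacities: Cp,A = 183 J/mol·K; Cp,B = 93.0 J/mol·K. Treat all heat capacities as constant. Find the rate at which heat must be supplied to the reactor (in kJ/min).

Q_in = 79000 kJ/min

Extent of reaction ξ = 0.817 × 19.1 = 15.605 mol/s
Reaction term: ξ·ΔH°_rxn = 15.605 × 76.9 = 1200 kJ/s
Sensible, feed 179→25 °C: -538.28 kJ/s
Outlet flows (mol/s): A 3.4953, B 31.209
Sensible, products 25→210 °C: 655.29 kJ/s
Q = ΔH = 1317 kJ/s = 1317 kW
Heat supplied = 79021 kJ/min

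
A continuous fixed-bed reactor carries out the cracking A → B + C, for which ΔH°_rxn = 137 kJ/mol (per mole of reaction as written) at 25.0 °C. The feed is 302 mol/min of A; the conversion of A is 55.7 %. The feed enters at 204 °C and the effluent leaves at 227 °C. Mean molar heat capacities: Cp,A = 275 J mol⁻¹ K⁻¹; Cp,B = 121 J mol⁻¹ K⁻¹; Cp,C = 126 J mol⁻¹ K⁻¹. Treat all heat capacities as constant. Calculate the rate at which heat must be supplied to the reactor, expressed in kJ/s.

Q_in = 400 kJ/s

Extent of reaction ξ = 0.557 × 302 = 168.21 mol/min
Reaction term: ξ·ΔH°_rxn = 168.21 × 137 = 23045 kJ/min
Sensible, feed 204→25 °C: -14866 kJ/min
Outlet flows (mol/min): A 133.79, B 168.21, C 168.21
Sensible, products 25→227 °C: 15825 kJ/min
Q = ΔH = 24004 kJ/min = 400.07 kW
Heat supplied = 400.07 kJ/s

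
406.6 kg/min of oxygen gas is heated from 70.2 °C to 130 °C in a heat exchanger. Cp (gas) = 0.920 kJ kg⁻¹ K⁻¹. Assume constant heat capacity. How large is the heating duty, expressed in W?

Q = 373000 W

Q = ṁ·Cp·ΔT = 406.6 × 0.920 × (130 − 70.2) = 22370 kJ/min
Converting: 22370 / 60 s = 372.83 kW
Heating duty = 372830 W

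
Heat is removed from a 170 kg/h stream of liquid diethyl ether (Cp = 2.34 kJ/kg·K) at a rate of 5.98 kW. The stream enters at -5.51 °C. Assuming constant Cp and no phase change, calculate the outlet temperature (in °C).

Q = 5.98 kW = 21528 kJ/h
ΔT = Q/(ṁ·Cp) = 21528/(170×2.34) = 54.118 K
T_out = -5.51 − 54.118 = -59.628 °C

T_out = -59.6 °C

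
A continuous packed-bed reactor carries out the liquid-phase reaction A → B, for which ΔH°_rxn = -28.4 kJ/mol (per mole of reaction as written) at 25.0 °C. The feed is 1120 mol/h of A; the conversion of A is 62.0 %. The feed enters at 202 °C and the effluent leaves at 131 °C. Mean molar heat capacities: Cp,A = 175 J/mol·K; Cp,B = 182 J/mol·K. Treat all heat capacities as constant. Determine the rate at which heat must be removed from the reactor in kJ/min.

Extent of reaction ξ = 0.620 × 1120 = 694.4 mol/h
Reaction term: ξ·ΔH°_rxn = 694.4 × -28.4 = -19721 kJ/h
Sensible, feed 202→25 °C: -34692 kJ/h
Outlet flows (mol/h): A 425.6, B 694.4
Sensible, products 25→131 °C: 21291 kJ/h
Q = ΔH = -33122 kJ/h = -9.2005 kW
Heat removed = 552.03 kJ/min

Q_out = 552 kJ/min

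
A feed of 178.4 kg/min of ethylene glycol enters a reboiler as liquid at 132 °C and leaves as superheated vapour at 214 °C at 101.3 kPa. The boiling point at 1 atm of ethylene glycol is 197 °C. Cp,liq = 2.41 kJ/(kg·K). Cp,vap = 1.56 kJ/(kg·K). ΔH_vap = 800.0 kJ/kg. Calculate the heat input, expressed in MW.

liquid 132→197 °C: 156.65 kJ/kg
vaporisation at 197 °C: 800 kJ/kg
vapour 197→214 °C: 26.52 kJ/kg
Δh = 156.65 + 800 + 26.52 = 983.17 kJ/kg
Q = ṁ·Δh = 178.4 kg/min × 983.17 kJ/kg = 175400 kJ/min
|Q| = 2923.3 kW = 2.9233 MW

Q = 2.92 MW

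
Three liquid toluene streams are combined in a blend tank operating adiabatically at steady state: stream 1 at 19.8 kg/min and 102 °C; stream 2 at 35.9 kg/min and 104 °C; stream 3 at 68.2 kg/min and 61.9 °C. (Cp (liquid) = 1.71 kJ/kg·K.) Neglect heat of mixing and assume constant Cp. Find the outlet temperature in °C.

Adiabatic, steady state ⇒ Σ ṁᵢCp,ᵢ(T_out − Tᵢ) = 0
Σ ṁᵢCp,ᵢTᵢ = 19.8×1.71×102 + 35.9×1.71×104 + 68.2×1.71×61.9 = 17057
Σ ṁᵢCp,ᵢ = 19.8×1.71 + 35.9×1.71 + 68.2×1.71 = 211.87
T_out = 17057 / 211.87 = 80.507 °C

T_out = 80.5 °C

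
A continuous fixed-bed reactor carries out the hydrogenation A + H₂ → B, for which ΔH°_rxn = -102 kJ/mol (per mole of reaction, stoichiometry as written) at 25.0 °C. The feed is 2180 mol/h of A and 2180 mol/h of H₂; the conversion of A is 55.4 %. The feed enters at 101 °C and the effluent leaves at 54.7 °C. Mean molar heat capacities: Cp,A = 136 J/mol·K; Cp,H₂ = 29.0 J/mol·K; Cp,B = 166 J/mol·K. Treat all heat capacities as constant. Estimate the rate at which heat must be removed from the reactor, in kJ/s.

Q_out = 38.8 kJ/s

Extent of reaction ξ = 0.554 × 2180 = 1207.7 mol/h
Reaction term: ξ·ΔH°_rxn = 1207.7 × -102 = -123190 kJ/h
Sensible, feed 101→25 °C: -27337 kJ/h
Outlet flows (mol/h): A 972.28, H₂ 972.28, B 1207.7
Sensible, products 25→54.7 °C: 10719 kJ/h
Q = ΔH = -139810 kJ/h = -38.835 kW
Heat removed = 38.835 kJ/s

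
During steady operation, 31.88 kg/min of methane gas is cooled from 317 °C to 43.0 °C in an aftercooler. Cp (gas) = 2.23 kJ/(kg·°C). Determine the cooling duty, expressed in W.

Q = ṁ·Cp·ΔT = 31.88 × 2.23 × (43.0 − 317) = -19479 kJ/min
Converting: 19479 / 60 s = 324.66 kW
Cooling duty = 324660 W

Q_c = 325000 W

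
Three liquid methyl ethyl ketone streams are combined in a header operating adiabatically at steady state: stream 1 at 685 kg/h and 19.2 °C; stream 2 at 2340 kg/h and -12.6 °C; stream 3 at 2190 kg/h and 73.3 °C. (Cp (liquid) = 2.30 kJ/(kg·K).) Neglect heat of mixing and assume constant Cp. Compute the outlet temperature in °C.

Energy balance with Q = 0: Σ ṁᵢCp,ᵢ(T_out − Tᵢ) = 0
Σ ṁᵢCp,ᵢTᵢ = 685×2.30×19.2 + 2340×2.30×-12.6 + 2190×2.30×73.3 = 331650
Σ ṁᵢCp,ᵢ = 685×2.30 + 2340×2.30 + 2190×2.30 = 11994
T_out = 331650 / 11994 = 27.65 °C

T_out = 27.7 °C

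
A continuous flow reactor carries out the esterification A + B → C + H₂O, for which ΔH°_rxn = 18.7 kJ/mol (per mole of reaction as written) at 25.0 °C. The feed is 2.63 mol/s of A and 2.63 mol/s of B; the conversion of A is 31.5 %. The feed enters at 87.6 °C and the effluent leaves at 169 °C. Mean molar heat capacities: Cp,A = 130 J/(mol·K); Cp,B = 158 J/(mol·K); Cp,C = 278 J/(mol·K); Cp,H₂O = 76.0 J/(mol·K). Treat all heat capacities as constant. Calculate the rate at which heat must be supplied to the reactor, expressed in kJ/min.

Extent of reaction ξ = 0.315 × 2.63 = 0.82845 mol/s
Reaction term: ξ·ΔH°_rxn = 0.82845 × 18.7 = 15.492 kJ/s
Sensible, feed 87.6→25 °C: -47.416 kJ/s
Outlet flows (mol/s): A 1.8015, B 1.8015, C 0.82845, H₂O 0.82845
Sensible, products 25→169 °C: 116.94 kJ/s
Q = ΔH = 85.021 kJ/s = 85.021 kW
Heat supplied = 5101.3 kJ/min

Q_in = 5100 kJ/min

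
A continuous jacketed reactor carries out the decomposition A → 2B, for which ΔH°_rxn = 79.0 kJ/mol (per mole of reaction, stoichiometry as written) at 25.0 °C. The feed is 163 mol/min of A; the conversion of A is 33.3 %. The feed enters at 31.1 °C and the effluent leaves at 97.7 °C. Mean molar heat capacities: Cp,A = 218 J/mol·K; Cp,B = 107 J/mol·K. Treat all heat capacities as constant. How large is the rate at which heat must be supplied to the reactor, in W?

Extent of reaction ξ = 0.333 × 163 = 54.279 mol/min
Reaction term: ξ·ΔH°_rxn = 54.279 × 79.0 = 4288 kJ/min
Sensible, feed 31.1→25 °C: -216.76 kJ/min
Outlet flows (mol/min): A 108.72, B 108.56
Sensible, products 25→97.7 °C: 2567.5 kJ/min
Q = ΔH = 6638.8 kJ/min = 110.65 kW
Heat supplied = 110650 W

Q_in = 111000 W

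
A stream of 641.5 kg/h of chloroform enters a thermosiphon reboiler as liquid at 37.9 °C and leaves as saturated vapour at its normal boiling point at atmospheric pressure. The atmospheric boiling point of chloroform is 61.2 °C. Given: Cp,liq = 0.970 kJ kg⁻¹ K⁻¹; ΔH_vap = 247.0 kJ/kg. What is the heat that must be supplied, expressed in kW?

liquid 37.9→61.2 °C: 22.601 kJ/kg
vaporisation at 61.2 °C: 247 kJ/kg
Δh = 22.601 + 247 = 269.6 kJ/kg
Q = ṁ·Δh = 641.5 kg/h × 269.6 kJ/kg = 172950 kJ/h
|Q| = 48.041 kW

Q = 48.0 kW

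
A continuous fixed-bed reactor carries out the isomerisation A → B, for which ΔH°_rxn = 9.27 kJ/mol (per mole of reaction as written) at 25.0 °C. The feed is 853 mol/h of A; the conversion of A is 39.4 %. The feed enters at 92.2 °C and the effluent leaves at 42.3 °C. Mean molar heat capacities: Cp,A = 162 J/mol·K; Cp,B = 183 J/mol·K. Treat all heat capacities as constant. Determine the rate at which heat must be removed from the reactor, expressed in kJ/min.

Q_out = 61.0 kJ/min

Extent of reaction ξ = 0.394 × 853 = 336.08 mol/h
Reaction term: ξ·ΔH°_rxn = 336.08 × 9.27 = 3115.5 kJ/h
Sensible, feed 92.2→25 °C: -9286.1 kJ/h
Outlet flows (mol/h): A 516.92, B 336.08
Sensible, products 25→42.3 °C: 2512.7 kJ/h
Q = ΔH = -3657.9 kJ/h = -1.0161 kW
Heat removed = 60.965 kJ/min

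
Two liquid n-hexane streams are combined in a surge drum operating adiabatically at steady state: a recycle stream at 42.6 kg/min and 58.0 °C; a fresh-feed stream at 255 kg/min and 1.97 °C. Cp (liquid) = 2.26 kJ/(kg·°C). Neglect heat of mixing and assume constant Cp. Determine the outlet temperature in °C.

Adiabatic, steady state ⇒ Σ ṁᵢCp,ᵢ(T_out − Tᵢ) = 0
T_out = Σ ṁᵢCp,ᵢTᵢ / Σ ṁᵢCp,ᵢ
      = 6719.3 / 672.58 = 9.9904 °C

T_out = 9.99 °C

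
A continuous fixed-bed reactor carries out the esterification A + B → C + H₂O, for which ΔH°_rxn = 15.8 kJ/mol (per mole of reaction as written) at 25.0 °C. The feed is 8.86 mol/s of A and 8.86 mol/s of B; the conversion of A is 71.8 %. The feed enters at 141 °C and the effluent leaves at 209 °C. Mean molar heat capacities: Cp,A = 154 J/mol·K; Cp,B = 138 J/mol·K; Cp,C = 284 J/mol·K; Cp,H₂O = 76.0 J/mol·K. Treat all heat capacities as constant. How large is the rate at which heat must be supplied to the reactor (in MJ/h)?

Q_in = 1280 MJ/h

Extent of reaction ξ = 0.718 × 8.86 = 6.3615 mol/s
Reaction term: ξ·ΔH°_rxn = 6.3615 × 15.8 = 100.51 kJ/s
Sensible, feed 141→25 °C: -300.11 kJ/s
Outlet flows (mol/s): A 2.4985, B 2.4985, C 6.3615, H₂O 6.3615
Sensible, products 25→209 °C: 555.62 kJ/s
Q = ΔH = 356.03 kJ/s = 356.03 kW
Heat supplied = 1281.7 MJ/h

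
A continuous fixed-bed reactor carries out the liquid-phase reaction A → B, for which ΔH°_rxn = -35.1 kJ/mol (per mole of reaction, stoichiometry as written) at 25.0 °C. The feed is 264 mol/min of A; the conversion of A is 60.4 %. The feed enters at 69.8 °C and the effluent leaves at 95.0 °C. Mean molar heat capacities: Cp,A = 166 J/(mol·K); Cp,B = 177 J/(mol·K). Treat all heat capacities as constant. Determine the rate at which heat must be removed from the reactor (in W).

Extent of reaction ξ = 0.604 × 264 = 159.46 mol/min
Reaction term: ξ·ΔH°_rxn = 159.46 × -35.1 = -5596.9 kJ/min
Sensible, feed 69.8→25 °C: -1963.3 kJ/min
Outlet flows (mol/min): A 104.54, B 159.46
Sensible, products 25→95.0 °C: 3190.5 kJ/min
Q = ΔH = -4369.8 kJ/min = -72.829 kW
Heat removed = 72829 W

Q_out = 72800 W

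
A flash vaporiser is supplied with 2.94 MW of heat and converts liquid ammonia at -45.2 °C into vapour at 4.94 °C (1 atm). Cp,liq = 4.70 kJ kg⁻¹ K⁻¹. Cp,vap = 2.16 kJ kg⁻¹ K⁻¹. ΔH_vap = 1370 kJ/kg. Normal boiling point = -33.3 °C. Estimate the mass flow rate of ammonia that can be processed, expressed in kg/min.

Δh = 4.70×(-33.3−-45.2) + 1370 + 2.16×(4.94−-33.3) = 1508.5 kJ/kg
Q = 2.94 MW = 2940 kJ/s = 176400 kJ/min
ṁ = Q/Δh = 176400 / 1508.5 = 116.94 kg/min

ṁ = 117 kg/min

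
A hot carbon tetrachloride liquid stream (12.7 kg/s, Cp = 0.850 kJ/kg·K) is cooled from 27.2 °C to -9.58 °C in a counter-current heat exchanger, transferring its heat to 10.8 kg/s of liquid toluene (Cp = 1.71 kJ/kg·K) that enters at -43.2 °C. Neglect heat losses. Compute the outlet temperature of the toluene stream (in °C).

T_c,out = -21.7 °C

Heat released by hot stream: Q = 12.7 × 0.850 × (27.2 − -9.58) = 397.04 kJ/s
Energy balance on cold side (adiabatic exchanger): Q = ṁ_c·Cp_c·(T_c,out − T_c,in)
T_c,out = -43.2 + 397.04/(10.8 × 1.71) = -21.701 °C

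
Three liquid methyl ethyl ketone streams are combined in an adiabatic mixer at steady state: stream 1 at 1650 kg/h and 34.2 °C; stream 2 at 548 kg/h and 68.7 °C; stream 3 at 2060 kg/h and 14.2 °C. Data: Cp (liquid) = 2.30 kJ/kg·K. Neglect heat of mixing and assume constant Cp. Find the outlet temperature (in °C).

Adiabatic, steady state ⇒ Σ ṁᵢCp,ᵢ(T_out − Tᵢ) = 0
T_out = Σ ṁᵢCp,ᵢTᵢ / Σ ṁᵢCp,ᵢ
      = 283660 / 9793.4 = 28.964 °C

T_out = 29.0 °C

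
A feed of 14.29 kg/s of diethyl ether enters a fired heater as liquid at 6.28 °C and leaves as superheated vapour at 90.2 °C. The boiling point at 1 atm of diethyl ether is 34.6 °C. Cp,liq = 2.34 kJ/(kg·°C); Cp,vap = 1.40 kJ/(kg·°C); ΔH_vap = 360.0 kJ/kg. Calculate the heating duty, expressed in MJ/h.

liquid 6.28→34.6 °C: 66.269 kJ/kg
vaporisation at 34.6 °C: 360 kJ/kg
vapour 34.6→90.2 °C: 77.84 kJ/kg
Δh = 66.269 + 360 + 77.84 = 504.11 kJ/kg
Q = ṁ·Δh = 14.29 kg/s × 504.11 kJ/kg = 7203.7 kJ/s
|Q| = 7203.7 kW = 25933 MJ/h

Q = 25900 MJ/h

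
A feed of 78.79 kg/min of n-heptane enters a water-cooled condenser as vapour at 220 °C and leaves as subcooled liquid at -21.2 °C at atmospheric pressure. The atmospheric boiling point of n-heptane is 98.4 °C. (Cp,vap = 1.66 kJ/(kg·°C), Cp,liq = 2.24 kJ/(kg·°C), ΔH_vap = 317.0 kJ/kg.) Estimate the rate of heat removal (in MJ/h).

vapour 220→98.4 °C: -201.86 kJ/kg
condensation at 98.4 °C: -317 kJ/kg
liquid 98.4→-21.2 °C: -267.9 kJ/kg
Δh = -201.86 + -317 + -267.9 = -786.76 kJ/kg
Q = ṁ·Δh = 78.79 kg/min × -786.76 kJ/kg = -61989 kJ/min
|Q| = 1033.1 kW = 3719.3 MJ/h

Q_c = 3720 MJ/h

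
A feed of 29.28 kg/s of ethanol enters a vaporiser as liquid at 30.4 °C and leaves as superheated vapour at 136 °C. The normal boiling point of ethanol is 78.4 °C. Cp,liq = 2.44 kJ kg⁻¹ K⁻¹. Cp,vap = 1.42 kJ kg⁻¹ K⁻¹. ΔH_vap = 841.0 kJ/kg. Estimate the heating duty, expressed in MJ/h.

liquid 30.4→78.4 °C: 117.12 kJ/kg
vaporisation at 78.4 °C: 841 kJ/kg
vapour 78.4→136 °C: 81.792 kJ/kg
Δh = 117.12 + 841 + 81.792 = 1039.9 kJ/kg
Q = ṁ·Δh = 29.28 kg/s × 1039.9 kJ/kg = 30449 kJ/s
|Q| = 30449 kW = 109620 MJ/h

Q = 110000 MJ/h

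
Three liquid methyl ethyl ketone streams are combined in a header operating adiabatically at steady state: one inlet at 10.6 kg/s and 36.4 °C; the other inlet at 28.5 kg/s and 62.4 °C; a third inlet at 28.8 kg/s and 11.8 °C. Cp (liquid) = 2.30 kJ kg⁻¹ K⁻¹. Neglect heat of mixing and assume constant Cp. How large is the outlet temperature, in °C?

No heat crosses the boundary, so H_out = H_in.
T_out = Σ ṁᵢCp,ᵢTᵢ / Σ ṁᵢCp,ᵢ
      = 5759.4 / 156.17 = 36.879 °C

T_out = 36.9 °C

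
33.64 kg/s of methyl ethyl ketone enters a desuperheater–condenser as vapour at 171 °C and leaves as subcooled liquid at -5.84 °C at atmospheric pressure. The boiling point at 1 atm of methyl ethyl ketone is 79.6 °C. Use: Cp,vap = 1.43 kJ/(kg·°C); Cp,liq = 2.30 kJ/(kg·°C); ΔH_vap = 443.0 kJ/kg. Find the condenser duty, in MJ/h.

vapour 171→79.6 °C: -130.7 kJ/kg
condensation at 79.6 °C: -443 kJ/kg
liquid 79.6→-5.84 °C: -196.51 kJ/kg
Δh = -130.7 + -443 + -196.51 = -770.21 kJ/kg
Q = ṁ·Δh = 33.64 kg/s × -770.21 kJ/kg = -25910 kJ/s
|Q| = 25910 kW = 93276 MJ/h

Q_c = 93300 MJ/h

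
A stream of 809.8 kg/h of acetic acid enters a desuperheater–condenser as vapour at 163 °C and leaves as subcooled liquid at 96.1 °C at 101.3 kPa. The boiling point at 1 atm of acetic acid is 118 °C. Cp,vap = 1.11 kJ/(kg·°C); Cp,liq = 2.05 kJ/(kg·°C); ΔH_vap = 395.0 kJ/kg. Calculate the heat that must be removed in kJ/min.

vapour 163→118 °C: -49.95 kJ/kg
condensation at 118 °C: -395 kJ/kg
liquid 118→96.1 °C: -44.895 kJ/kg
Δh = -49.95 + -395 + -44.895 = -489.85 kJ/kg
Q = ṁ·Δh = 809.8 kg/h × -489.85 kJ/kg = -396680 kJ/h
|Q| = 110.19 kW = 6611.3 kJ/min

Q_c = 6610 kJ/min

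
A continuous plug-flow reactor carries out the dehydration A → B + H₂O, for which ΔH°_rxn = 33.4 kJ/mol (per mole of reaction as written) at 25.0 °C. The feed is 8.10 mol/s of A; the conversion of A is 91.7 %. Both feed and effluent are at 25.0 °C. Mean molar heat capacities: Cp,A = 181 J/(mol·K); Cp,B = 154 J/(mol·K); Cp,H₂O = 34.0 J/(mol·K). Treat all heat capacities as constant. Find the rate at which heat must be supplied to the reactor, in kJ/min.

Q_in = 14900 kJ/min

Extent of reaction ξ = 0.917 × 8.10 = 7.4277 mol/s
Reaction term: ξ·ΔH°_rxn = 7.4277 × 33.4 = 248.09 kJ/s
Q = ΔH = 248.09 kJ/s = 248.09 kW
Heat supplied = 14885 kJ/min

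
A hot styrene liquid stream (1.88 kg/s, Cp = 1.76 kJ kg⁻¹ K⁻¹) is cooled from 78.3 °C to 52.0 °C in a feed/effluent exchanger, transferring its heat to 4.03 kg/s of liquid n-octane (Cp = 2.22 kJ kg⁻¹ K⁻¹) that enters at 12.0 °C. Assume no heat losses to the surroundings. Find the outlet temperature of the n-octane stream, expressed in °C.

T_c,out = 21.7 °C

Heat released by hot stream: Q = 1.88 × 1.76 × (78.3 − 52.0) = 87.021 kJ/s
Energy balance on cold side (adiabatic exchanger): Q = ṁ_c·Cp_c·(T_c,out − T_c,in)
T_c,out = 12.0 + 87.021/(4.03 × 2.22) = 21.727 °C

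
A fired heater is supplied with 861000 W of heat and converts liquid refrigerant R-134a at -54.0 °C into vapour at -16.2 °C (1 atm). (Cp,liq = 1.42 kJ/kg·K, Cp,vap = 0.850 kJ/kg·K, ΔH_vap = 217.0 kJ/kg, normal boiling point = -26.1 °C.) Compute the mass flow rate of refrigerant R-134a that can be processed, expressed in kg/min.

Δh = 1.42×(-26.1−-54.0) + 217.0 + 0.850×(-16.2−-26.1) = 265.03 kJ/kg
Q = 861000 W = 861 kJ/s = 51660 kJ/min
ṁ = Q/Δh = 51660 / 265.03 = 194.92 kg/min

ṁ = 195 kg/min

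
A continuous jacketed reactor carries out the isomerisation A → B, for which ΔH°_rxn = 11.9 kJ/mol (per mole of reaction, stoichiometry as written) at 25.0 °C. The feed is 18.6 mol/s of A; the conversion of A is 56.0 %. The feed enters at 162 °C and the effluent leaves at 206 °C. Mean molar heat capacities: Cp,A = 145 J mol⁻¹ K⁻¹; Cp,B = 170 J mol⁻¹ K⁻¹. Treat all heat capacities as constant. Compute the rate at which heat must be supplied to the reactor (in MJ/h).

Extent of reaction ξ = 0.560 × 18.6 = 10.416 mol/s
Reaction term: ξ·ΔH°_rxn = 10.416 × 11.9 = 123.95 kJ/s
Sensible, feed 162→25 °C: -369.49 kJ/s
Outlet flows (mol/s): A 8.184, B 10.416
Sensible, products 25→206 °C: 535.29 kJ/s
Q = ΔH = 289.75 kJ/s = 289.75 kW
Heat supplied = 1043.1 MJ/h

Q_in = 1040 MJ/h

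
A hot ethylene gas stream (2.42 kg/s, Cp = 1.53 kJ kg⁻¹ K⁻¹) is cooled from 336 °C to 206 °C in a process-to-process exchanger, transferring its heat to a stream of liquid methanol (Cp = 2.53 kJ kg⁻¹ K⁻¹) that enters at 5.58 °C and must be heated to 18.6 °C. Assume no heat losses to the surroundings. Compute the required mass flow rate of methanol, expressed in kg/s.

ṁ_c = 14.6 kg/s

Heat released by hot stream: Q = 2.42 × 1.53 × (336 − 206) = 481.34 kJ/s
Energy balance on cold side (adiabatic exchanger): Q = ṁ_c·Cp_c·(T_c,out − T_c,in)
ṁ_c = 481.34 / [2.53 × (18.6 − 5.58)] = 14.612 kg/s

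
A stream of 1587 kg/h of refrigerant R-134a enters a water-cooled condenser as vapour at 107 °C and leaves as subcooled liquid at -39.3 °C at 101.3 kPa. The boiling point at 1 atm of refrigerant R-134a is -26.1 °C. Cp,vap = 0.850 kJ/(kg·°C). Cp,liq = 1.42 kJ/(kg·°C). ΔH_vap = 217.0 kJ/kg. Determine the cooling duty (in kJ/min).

vapour 107→-26.1 °C: -113.13 kJ/kg
condensation at -26.1 °C: -217 kJ/kg
liquid -26.1→-39.3 °C: -18.744 kJ/kg
Δh = -113.13 + -217 + -18.744 = -348.88 kJ/kg
Q = ṁ·Δh = 1587 kg/h × -348.88 kJ/kg = -553670 kJ/h
|Q| = 153.8 kW = 9227.8 kJ/min

Q_c = 9230 kJ/min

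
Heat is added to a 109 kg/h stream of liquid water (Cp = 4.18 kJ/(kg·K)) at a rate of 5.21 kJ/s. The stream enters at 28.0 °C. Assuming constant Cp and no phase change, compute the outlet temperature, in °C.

T_out = 69.2 °C

Q = 5.21 kJ/s = 18756 kJ/h
ΔT = Q/(ṁ·Cp) = 18756/(109×4.18) = 41.166 K
T_out = 28.0 + 41.166 = 69.166 °C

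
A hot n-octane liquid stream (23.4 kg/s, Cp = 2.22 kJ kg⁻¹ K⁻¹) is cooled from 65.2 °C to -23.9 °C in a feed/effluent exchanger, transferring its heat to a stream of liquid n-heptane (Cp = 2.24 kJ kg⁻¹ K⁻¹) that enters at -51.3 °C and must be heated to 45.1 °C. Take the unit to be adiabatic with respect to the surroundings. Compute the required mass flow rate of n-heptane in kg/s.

Heat released by hot stream: Q = 23.4 × 2.22 × (65.2 − -23.9) = 4628.6 kJ/s
Energy balance on cold side (adiabatic exchanger): Q = ṁ_c·Cp_c·(T_c,out − T_c,in)
ṁ_c = 4628.6 / [2.24 × (45.1 − -51.3)] = 21.435 kg/s

ṁ_c = 21.4 kg/s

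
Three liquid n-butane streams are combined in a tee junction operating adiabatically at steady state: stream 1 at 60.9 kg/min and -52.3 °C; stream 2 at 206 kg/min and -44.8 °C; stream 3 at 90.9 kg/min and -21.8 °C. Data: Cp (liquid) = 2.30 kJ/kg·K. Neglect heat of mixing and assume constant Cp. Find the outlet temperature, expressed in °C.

T_out = -40.2 °C

No heat crosses the boundary, so H_out = H_in.
T_out = Σ ṁᵢCp,ᵢTᵢ / Σ ṁᵢCp,ᵢ
      = -33110 / 822.94 = -40.233 °C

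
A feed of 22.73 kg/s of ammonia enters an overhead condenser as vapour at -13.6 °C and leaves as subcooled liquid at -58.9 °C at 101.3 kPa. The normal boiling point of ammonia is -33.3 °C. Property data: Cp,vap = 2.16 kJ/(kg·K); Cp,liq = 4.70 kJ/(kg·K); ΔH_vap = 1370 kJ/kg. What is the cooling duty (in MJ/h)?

vapour -13.6→-33.3 °C: -42.552 kJ/kg
condensation at -33.3 °C: -1370 kJ/kg
liquid -33.3→-58.9 °C: -120.32 kJ/kg
Δh = -42.552 + -1370 + -120.32 = -1532.9 kJ/kg
Q = ṁ·Δh = 22.73 kg/s × -1532.9 kJ/kg = -34842 kJ/s
|Q| = 34842 kW = 125430 MJ/h

Q_c = 125000 MJ/h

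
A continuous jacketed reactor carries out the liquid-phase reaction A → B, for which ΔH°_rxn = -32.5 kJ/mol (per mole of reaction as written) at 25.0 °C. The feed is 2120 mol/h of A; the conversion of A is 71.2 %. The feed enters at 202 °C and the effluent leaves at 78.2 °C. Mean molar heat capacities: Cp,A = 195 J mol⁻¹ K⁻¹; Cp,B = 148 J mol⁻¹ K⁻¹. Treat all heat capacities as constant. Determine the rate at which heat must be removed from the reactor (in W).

Q_out = 28900 W

Extent of reaction ξ = 0.712 × 2120 = 1509.4 mol/h
Reaction term: ξ·ΔH°_rxn = 1509.4 × -32.5 = -49057 kJ/h
Sensible, feed 202→25 °C: -73172 kJ/h
Outlet flows (mol/h): A 610.56, B 1509.4
Sensible, products 25→78.2 °C: 18219 kJ/h
Q = ΔH = -104010 kJ/h = -28.892 kW
Heat removed = 28892 W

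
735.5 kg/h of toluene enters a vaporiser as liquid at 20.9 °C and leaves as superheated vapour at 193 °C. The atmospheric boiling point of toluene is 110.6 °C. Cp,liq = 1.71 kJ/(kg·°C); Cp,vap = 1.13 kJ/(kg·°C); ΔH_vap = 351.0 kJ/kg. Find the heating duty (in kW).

Q = 122 kW

liquid 20.9→110.6 °C: 153.39 kJ/kg
vaporisation at 110.6 °C: 351 kJ/kg
vapour 110.6→193 °C: 93.112 kJ/kg
Δh = 153.39 + 351 + 93.112 = 597.5 kJ/kg
Q = ṁ·Δh = 735.5 kg/h × 597.5 kJ/kg = 439460 kJ/h
|Q| = 122.07 kW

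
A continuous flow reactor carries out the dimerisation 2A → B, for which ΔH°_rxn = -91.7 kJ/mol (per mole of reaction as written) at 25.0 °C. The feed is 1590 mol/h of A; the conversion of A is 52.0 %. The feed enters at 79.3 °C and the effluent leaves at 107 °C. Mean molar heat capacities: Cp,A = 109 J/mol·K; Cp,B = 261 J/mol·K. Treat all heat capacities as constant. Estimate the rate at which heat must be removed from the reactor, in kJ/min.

Q_out = 528 kJ/min

Extent of reaction ξ = 0.520 × 1590 / 2 = 413.4 mol/h
Reaction term: ξ·ΔH°_rxn = 413.4 × -91.7 = -37909 kJ/h
Sensible, feed 79.3→25 °C: -9410.7 kJ/h
Outlet flows (mol/h): A 763.2, B 413.4
Sensible, products 25→107 °C: 15669 kJ/h
Q = ΔH = -31650 kJ/h = -8.7918 kW
Heat removed = 527.51 kJ/min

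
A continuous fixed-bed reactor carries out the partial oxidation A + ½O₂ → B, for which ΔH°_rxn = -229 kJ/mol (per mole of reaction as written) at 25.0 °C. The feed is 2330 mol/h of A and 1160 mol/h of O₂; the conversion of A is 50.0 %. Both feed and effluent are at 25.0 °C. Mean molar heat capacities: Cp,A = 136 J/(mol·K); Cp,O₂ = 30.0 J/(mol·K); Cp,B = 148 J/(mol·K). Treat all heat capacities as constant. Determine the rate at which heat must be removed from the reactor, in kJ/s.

Extent of reaction ξ = 0.500 × 2330 = 1165 mol/h
Reaction term: ξ·ΔH°_rxn = 1165 × -229 = -266780 kJ/h
Q = ΔH = -266780 kJ/h = -74.107 kW
Heat removed = 74.107 kJ/s

Q_out = 74.1 kJ/s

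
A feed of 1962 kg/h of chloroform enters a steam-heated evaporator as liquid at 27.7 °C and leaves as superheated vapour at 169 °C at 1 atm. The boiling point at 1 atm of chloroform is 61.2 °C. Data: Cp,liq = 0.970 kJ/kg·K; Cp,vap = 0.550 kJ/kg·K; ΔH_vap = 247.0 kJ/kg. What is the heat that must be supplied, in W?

liquid 27.7→61.2 °C: 32.495 kJ/kg
vaporisation at 61.2 °C: 247 kJ/kg
vapour 61.2→169 °C: 59.29 kJ/kg
Δh = 32.495 + 247 + 59.29 = 338.79 kJ/kg
Q = ṁ·Δh = 1962 kg/h × 338.79 kJ/kg = 664700 kJ/h
|Q| = 184.64 kW = 184640 W

Q = 185000 W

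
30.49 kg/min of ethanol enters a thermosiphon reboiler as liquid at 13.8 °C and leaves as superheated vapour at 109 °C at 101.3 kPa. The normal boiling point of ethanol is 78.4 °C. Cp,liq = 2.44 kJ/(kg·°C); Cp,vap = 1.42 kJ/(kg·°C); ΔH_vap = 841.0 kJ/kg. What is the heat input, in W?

liquid 13.8→78.4 °C: 157.62 kJ/kg
vaporisation at 78.4 °C: 841 kJ/kg
vapour 78.4→109 °C: 43.452 kJ/kg
Δh = 157.62 + 841 + 43.452 = 1042.1 kJ/kg
Q = ṁ·Δh = 30.49 kg/min × 1042.1 kJ/kg = 31773 kJ/min
|Q| = 529.55 kW = 529550 W

Q = 530000 W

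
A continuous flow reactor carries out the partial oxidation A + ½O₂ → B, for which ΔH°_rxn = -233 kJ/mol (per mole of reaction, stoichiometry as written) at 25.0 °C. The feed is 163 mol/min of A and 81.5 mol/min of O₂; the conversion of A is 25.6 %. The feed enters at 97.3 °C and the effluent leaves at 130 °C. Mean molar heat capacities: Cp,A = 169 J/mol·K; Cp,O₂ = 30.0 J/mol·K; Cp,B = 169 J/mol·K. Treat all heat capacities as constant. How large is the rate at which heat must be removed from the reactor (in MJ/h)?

Q_out = 528 MJ/h

Extent of reaction ξ = 0.256 × 163 = 41.728 mol/min
Reaction term: ξ·ΔH°_rxn = 41.728 × -233 = -9722.6 kJ/min
Sensible, feed 97.3→25 °C: -2168.4 kJ/min
Outlet flows (mol/min): A 121.27, O₂ 60.636, B 41.728
Sensible, products 25→130 °C: 3083.4 kJ/min
Q = ΔH = -8807.6 kJ/min = -146.79 kW
Heat removed = 528.46 MJ/h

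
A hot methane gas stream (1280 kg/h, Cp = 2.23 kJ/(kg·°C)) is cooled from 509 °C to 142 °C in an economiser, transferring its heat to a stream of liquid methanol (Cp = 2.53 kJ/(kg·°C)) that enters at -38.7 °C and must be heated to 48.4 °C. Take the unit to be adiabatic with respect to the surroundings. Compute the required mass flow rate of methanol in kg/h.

Heat released by hot stream: Q = 1280 × 2.23 × (509 − 142) = 1.0476e+06 kJ/h
Energy balance on cold side (adiabatic exchanger): Q = ṁ_c·Cp_c·(T_c,out − T_c,in)
ṁ_c = 1.0476e+06 / [2.53 × (48.4 − -38.7)] = 4753.8 kg/h

ṁ_c = 4750 kg/h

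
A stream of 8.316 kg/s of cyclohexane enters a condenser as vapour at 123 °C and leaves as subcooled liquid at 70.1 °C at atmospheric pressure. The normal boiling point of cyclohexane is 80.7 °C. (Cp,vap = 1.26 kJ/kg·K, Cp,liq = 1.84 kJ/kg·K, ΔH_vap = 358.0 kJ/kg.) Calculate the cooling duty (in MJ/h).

Q_c = 12900 MJ/h

vapour 123→80.7 °C: -53.298 kJ/kg
condensation at 80.7 °C: -358 kJ/kg
liquid 80.7→70.1 °C: -19.504 kJ/kg
Δh = -53.298 + -358 + -19.504 = -430.8 kJ/kg
Q = ṁ·Δh = 8.316 kg/s × -430.8 kJ/kg = -3582.5 kJ/s
|Q| = 3582.5 kW = 12897 MJ/h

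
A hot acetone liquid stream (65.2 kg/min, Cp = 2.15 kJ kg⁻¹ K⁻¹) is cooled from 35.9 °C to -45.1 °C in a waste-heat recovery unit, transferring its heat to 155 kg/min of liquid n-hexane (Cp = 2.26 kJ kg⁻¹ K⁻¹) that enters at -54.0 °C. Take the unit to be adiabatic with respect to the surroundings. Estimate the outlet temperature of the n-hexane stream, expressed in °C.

T_c,out = -21.6 °C

Heat released by hot stream: Q = 65.2 × 2.15 × (35.9 − -45.1) = 11355 kJ/min
Energy balance on cold side (adiabatic exchanger): Q = ṁ_c·Cp_c·(T_c,out − T_c,in)
T_c,out = -54.0 + 11355/(155 × 2.26) = -21.586 °C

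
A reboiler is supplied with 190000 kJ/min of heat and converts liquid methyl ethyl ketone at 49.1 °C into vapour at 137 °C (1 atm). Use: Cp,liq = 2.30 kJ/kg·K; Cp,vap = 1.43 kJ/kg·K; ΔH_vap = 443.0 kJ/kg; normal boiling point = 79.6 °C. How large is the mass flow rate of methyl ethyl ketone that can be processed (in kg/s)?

ṁ = 5.32 kg/s

Δh = 2.30×(79.6−49.1) + 443.0 + 1.43×(137−79.6) = 595.23 kJ/kg
Q = 190000 kJ/min = 3166.7 kJ/s = 3166.7 kJ/s
ṁ = Q/Δh = 3166.7 / 595.23 = 5.3201 kg/s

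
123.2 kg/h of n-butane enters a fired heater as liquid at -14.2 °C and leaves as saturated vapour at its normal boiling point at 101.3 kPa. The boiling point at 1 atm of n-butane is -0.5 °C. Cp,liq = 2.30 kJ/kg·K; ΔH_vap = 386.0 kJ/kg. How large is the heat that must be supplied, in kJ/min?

Q = 857 kJ/min

liquid -14.2→-0.5 °C: 31.51 kJ/kg
vaporisation at -0.5 °C: 386 kJ/kg
Δh = 31.51 + 386 = 417.51 kJ/kg
Q = ṁ·Δh = 123.2 kg/h × 417.51 kJ/kg = 51437 kJ/h
|Q| = 14.288 kW = 857.29 kJ/min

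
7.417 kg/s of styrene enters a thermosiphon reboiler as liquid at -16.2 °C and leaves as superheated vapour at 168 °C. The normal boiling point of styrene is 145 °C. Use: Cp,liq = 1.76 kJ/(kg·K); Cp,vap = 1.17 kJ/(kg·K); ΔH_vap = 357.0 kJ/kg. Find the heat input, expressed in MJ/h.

Q = 17800 MJ/h

liquid -16.2→145 °C: 283.71 kJ/kg
vaporisation at 145 °C: 357 kJ/kg
vapour 145→168 °C: 26.91 kJ/kg
Δh = 283.71 + 357 + 26.91 = 667.62 kJ/kg
Q = ṁ·Δh = 7.417 kg/s × 667.62 kJ/kg = 4951.8 kJ/s
|Q| = 4951.8 kW = 17826 MJ/h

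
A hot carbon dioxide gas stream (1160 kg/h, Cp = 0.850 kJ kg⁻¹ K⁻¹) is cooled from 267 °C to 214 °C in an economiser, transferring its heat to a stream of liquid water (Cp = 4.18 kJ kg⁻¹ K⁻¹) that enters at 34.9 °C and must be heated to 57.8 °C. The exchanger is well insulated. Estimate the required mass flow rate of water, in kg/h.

Heat released by hot stream: Q = 1160 × 0.850 × (267 − 214) = 52258 kJ/h
Energy balance on cold side (adiabatic exchanger): Q = ṁ_c·Cp_c·(T_c,out − T_c,in)
ṁ_c = 52258 / [4.18 × (57.8 − 34.9)] = 545.94 kg/h

ṁ_c = 546 kg/h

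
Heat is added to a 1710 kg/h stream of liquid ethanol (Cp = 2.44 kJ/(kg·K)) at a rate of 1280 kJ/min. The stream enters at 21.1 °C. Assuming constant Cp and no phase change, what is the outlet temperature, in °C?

T_out = 39.5 °C

Q = 1280 kJ/min = 76800 kJ/h
ΔT = Q/(ṁ·Cp) = 76800/(1710×2.44) = 18.407 K
T_out = 21.1 + 18.407 = 39.507 °C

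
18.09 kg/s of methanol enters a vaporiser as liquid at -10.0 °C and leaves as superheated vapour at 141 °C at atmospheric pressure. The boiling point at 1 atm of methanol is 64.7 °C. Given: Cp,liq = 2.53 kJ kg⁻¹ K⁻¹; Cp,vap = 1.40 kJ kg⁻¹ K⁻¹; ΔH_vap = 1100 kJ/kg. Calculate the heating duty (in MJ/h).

liquid -10.0→64.7 °C: 188.99 kJ/kg
vaporisation at 64.7 °C: 1100 kJ/kg
vapour 64.7→141 °C: 106.82 kJ/kg
Δh = 188.99 + 1100 + 106.82 = 1395.8 kJ/kg
Q = ṁ·Δh = 18.09 kg/s × 1395.8 kJ/kg = 25250 kJ/s
|Q| = 25250 kW = 90901 MJ/h

Q = 90900 MJ/h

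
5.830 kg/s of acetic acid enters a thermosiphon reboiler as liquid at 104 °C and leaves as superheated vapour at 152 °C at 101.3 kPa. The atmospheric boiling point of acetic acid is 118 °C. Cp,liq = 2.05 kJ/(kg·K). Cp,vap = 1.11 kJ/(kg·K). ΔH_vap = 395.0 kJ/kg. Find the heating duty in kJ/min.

Q = 161000 kJ/min

liquid 104→118 °C: 28.7 kJ/kg
vaporisation at 118 °C: 395 kJ/kg
vapour 118→152 °C: 37.74 kJ/kg
Δh = 28.7 + 395 + 37.74 = 461.44 kJ/kg
Q = ṁ·Δh = 5.830 kg/s × 461.44 kJ/kg = 2690.2 kJ/s
|Q| = 2690.2 kW = 161410 kJ/min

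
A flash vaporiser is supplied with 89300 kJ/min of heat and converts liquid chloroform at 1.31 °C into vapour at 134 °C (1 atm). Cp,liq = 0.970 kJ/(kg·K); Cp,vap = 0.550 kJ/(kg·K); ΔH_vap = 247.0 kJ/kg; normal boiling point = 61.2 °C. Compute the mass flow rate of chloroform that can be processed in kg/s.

ṁ = 4.31 kg/s

Δh = 0.970×(61.2−1.31) + 247.0 + 0.550×(134−61.2) = 345.13 kJ/kg
Q = 89300 kJ/min = 1488.3 kJ/s = 1488.3 kJ/s
ṁ = Q/Δh = 1488.3 / 345.13 = 4.3123 kg/s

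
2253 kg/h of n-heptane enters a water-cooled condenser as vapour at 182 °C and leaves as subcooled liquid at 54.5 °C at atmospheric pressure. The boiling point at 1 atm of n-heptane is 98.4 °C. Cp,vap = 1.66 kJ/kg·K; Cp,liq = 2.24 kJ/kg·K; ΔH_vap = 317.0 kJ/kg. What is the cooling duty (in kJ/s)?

vapour 182→98.4 °C: -138.78 kJ/kg
condensation at 98.4 °C: -317 kJ/kg
liquid 98.4→54.5 °C: -98.336 kJ/kg
Δh = -138.78 + -317 + -98.336 = -554.11 kJ/kg
Q = ṁ·Δh = 2253 kg/h × -554.11 kJ/kg = -1.2484e+06 kJ/h
|Q| = 346.78 kW

Q_c = 347 kJ/s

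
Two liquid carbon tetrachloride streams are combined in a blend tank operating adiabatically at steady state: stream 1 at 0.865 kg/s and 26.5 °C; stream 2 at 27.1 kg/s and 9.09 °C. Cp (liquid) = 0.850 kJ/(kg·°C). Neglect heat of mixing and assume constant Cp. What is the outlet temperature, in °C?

No heat crosses the boundary, so H_out = H_in.
Σ ṁᵢCp,ᵢTᵢ = 0.865×0.850×26.5 + 27.1×0.850×9.09 = 228.87
Σ ṁᵢCp,ᵢ = 0.865×0.850 + 27.1×0.850 = 23.77
T_out = 228.87 / 23.77 = 9.6285 °C

T_out = 9.63 °C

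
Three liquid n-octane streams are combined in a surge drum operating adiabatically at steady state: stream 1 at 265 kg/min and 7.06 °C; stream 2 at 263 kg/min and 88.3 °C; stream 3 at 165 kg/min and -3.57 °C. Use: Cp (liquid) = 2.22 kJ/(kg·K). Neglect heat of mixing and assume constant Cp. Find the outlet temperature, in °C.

T_out = 35.4 °C

Adiabatic, steady state ⇒ Σ ṁᵢCp,ᵢ(T_out − Tᵢ) = 0
T_out = Σ ṁᵢCp,ᵢTᵢ / Σ ṁᵢCp,ᵢ
      = 54401 / 1538.5 = 35.36 °C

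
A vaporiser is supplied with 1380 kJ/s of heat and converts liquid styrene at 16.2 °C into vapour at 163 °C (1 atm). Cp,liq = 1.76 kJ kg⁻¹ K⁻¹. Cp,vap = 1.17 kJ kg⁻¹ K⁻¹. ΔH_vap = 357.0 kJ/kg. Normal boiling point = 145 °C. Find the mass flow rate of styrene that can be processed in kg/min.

Δh = 1.76×(145−16.2) + 357.0 + 1.17×(163−145) = 604.75 kJ/kg
Q = 1380 kJ/s = 1380 kJ/s = 82800 kJ/min
ṁ = Q/Δh = 82800 / 604.75 = 136.92 kg/min

ṁ = 137 kg/min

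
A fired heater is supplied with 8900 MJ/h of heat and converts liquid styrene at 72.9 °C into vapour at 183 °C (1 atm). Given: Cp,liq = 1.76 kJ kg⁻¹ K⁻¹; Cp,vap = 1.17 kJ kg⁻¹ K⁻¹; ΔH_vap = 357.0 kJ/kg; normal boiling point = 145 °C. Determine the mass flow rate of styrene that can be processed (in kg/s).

ṁ = 4.68 kg/s

Δh = 1.76×(145−72.9) + 357.0 + 1.17×(183−145) = 528.36 kJ/kg
Q = 8900 MJ/h = 2472.2 kJ/s = 2472.2 kJ/s
ṁ = Q/Δh = 2472.2 / 528.36 = 4.6791 kg/s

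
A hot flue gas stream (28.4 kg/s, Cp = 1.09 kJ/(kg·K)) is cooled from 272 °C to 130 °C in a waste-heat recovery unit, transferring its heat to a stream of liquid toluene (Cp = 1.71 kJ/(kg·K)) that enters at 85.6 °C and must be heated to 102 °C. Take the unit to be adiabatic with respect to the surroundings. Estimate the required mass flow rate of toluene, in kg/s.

ṁ_c = 157 kg/s

Heat released by hot stream: Q = 28.4 × 1.09 × (272 − 130) = 4395.8 kJ/s
Energy balance on cold side (adiabatic exchanger): Q = ṁ_c·Cp_c·(T_c,out − T_c,in)
ṁ_c = 4395.8 / [1.71 × (102 − 85.6)] = 156.74 kg/s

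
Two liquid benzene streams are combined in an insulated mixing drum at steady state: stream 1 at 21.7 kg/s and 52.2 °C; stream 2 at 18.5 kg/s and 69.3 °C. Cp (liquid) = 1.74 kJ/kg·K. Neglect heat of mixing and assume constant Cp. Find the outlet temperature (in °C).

T_out = 60.1 °C

Energy balance with Q = 0: Σ ṁᵢCp,ᵢ(T_out − Tᵢ) = 0
Σ ṁᵢCp,ᵢTᵢ = 21.7×1.74×52.2 + 18.5×1.74×69.3 = 4201.7
Σ ṁᵢCp,ᵢ = 21.7×1.74 + 18.5×1.74 = 69.948
T_out = 4201.7 / 69.948 = 60.069 °C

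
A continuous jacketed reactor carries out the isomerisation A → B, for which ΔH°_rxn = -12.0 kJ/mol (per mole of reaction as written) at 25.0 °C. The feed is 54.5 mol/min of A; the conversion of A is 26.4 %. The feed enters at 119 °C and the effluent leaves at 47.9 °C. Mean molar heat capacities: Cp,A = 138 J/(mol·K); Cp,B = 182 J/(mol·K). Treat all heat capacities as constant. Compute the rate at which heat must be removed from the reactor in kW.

Extent of reaction ξ = 0.264 × 54.5 = 14.388 mol/min
Reaction term: ξ·ΔH°_rxn = 14.388 × -12.0 = -172.66 kJ/min
Sensible, feed 119→25 °C: -706.97 kJ/min
Outlet flows (mol/min): A 40.112, B 14.388
Sensible, products 25→47.9 °C: 186.73 kJ/min
Q = ΔH = -692.9 kJ/min = -11.548 kW
Heat removed = 11.548 kW

Q_out = 11.5 kW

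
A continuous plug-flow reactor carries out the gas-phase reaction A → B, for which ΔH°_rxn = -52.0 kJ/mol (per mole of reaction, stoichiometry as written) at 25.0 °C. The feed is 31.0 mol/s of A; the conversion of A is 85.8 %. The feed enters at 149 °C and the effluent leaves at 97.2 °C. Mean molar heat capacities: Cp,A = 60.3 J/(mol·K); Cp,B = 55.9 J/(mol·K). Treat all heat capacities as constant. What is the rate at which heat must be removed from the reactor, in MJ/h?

Extent of reaction ξ = 0.858 × 31.0 = 26.598 mol/s
Reaction term: ξ·ΔH°_rxn = 26.598 × -52.0 = -1383.1 kJ/s
Sensible, feed 149→25 °C: -231.79 kJ/s
Outlet flows (mol/s): A 4.402, B 26.598
Sensible, products 25→97.2 °C: 126.51 kJ/s
Q = ΔH = -1488.4 kJ/s = -1488.4 kW
Heat removed = 5358.2 MJ/h

Q_out = 5360 MJ/h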